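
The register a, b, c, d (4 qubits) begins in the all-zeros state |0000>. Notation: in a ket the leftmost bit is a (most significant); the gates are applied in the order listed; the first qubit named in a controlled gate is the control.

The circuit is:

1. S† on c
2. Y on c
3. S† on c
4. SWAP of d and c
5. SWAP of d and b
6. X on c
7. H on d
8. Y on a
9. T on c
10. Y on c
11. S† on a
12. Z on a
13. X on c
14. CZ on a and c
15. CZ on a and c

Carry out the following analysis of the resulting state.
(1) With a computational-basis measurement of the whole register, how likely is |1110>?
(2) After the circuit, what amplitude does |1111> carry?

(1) A full measurement returns |1110> with probability 1/2. Key observation: gates 14-15 undo each other exactly, leaving only the rest of the circuit to track.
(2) |1111> carries amplitude sqrt(2)*exp(3*I*pi/4)/2 in the final state.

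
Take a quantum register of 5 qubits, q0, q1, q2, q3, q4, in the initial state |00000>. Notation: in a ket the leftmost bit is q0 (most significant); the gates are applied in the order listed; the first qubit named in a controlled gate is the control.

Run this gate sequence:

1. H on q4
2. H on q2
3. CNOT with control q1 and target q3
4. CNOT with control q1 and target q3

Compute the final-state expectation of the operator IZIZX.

The expectation value of IZIZX is 1. Key observation: gates 3-4 undo each other exactly, leaving only the rest of the circuit to track.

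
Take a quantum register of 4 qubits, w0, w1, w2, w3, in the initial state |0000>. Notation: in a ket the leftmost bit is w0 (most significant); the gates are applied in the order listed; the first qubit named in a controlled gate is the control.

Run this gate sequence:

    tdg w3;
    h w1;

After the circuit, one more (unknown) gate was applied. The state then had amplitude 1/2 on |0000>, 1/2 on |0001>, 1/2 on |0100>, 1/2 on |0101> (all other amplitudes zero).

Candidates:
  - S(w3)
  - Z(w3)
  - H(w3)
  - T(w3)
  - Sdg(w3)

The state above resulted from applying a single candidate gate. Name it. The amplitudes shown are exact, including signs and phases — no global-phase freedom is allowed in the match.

The applied gate was H(w3).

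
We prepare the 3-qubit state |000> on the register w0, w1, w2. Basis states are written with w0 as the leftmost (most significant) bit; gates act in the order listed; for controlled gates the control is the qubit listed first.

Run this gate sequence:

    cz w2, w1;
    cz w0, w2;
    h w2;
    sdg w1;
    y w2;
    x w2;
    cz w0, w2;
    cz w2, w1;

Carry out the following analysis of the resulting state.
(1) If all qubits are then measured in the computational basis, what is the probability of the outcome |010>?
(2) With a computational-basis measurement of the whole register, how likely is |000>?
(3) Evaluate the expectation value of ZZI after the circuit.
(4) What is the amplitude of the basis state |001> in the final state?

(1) A full measurement returns |010> with probability 0.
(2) The probability of measuring |000> is 1/2.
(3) In the final state, ZZI has expectation 1.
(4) The final state's coefficient on |001> equals -sqrt(2)*I/2.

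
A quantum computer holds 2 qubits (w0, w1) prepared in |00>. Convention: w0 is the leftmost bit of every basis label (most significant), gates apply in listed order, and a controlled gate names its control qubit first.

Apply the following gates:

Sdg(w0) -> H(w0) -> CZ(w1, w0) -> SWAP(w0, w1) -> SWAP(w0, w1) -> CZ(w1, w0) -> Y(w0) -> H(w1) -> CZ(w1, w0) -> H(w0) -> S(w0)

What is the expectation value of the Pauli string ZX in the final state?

In the final state, ZX has expectation 0.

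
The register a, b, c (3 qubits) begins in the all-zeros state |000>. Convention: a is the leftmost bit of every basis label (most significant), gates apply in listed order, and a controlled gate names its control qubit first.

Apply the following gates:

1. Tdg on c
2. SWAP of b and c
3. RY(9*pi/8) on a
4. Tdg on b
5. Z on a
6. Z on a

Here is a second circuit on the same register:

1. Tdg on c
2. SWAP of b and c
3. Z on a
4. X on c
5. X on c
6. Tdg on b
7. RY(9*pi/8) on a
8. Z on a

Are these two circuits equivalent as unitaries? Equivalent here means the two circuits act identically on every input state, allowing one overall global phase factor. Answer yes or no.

No, they are not equivalent — no single phase factor reconciles the two unitaries.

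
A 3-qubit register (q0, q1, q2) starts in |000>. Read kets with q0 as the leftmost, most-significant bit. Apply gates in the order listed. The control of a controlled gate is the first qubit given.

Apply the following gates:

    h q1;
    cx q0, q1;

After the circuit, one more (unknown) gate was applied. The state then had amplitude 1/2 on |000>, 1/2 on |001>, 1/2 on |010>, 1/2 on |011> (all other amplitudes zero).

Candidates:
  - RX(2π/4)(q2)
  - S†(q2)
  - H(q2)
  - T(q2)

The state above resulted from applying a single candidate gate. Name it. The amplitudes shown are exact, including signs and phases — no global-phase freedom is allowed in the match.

The unique candidate consistent with the amplitudes is H(q2).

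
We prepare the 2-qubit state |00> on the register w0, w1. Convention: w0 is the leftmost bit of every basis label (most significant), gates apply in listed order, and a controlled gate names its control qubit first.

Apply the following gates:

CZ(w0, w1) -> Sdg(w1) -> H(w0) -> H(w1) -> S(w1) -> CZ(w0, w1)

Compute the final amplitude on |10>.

The final state's coefficient on |10> equals 1/2.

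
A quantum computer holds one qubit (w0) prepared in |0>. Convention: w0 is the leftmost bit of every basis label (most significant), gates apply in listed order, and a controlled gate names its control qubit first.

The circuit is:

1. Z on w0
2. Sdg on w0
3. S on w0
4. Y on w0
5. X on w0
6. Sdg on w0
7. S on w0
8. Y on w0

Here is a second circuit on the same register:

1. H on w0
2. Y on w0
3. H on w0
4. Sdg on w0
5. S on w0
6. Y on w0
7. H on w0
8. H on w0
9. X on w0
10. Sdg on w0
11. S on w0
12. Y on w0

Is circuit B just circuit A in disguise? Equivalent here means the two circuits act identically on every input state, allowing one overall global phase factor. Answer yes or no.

No, they are not equivalent — no single phase factor reconciles the two unitaries.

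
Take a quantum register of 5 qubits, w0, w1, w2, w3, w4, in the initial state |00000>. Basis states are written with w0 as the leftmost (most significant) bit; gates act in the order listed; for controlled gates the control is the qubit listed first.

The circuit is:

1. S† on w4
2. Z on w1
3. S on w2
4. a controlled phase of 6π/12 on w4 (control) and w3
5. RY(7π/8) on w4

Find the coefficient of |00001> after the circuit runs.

The amplitude on |00001> is sin(7*pi/16).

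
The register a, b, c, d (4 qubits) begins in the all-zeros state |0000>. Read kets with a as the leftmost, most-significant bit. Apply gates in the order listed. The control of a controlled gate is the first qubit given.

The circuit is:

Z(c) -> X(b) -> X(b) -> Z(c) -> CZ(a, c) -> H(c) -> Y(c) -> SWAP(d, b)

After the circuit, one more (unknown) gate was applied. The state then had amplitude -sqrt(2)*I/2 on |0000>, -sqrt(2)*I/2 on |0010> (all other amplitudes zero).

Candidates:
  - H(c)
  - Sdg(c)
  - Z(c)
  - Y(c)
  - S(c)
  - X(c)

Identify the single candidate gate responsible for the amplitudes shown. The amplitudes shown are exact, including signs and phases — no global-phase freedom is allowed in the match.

It was Z(c) that produced the state shown. Key observation: steps 1-4 multiply out to the identity, so the circuit reduces to the remaining gates.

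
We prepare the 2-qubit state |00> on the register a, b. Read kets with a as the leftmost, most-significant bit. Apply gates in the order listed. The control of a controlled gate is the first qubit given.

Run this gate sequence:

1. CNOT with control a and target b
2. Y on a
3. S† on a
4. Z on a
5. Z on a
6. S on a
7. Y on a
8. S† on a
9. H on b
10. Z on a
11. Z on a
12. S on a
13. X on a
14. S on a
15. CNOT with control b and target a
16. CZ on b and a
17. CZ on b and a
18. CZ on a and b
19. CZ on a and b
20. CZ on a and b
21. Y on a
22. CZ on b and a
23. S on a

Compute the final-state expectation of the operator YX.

In the final state, YX has expectation 1. Key observation: the block from step 2 through step 7 cancels to the identity and can be dropped.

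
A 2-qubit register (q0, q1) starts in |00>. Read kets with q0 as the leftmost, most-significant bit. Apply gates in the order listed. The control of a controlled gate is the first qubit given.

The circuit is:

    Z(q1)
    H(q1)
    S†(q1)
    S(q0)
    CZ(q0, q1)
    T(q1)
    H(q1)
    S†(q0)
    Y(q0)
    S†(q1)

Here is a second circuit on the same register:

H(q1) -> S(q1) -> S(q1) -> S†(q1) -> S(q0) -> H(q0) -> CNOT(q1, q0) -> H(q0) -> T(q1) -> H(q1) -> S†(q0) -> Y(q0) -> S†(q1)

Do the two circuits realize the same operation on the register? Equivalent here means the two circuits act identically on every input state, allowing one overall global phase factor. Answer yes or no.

No, they are not equivalent — no single phase factor reconciles the two unitaries.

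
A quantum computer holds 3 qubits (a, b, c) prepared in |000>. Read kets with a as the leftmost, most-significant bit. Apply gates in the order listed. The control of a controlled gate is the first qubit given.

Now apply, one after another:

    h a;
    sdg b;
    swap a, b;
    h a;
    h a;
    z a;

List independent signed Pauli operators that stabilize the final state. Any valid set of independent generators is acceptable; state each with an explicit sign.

The final state is stabilized by the group generated by +IXI, +ZII, +IIZ; other independent generating sets are equally valid.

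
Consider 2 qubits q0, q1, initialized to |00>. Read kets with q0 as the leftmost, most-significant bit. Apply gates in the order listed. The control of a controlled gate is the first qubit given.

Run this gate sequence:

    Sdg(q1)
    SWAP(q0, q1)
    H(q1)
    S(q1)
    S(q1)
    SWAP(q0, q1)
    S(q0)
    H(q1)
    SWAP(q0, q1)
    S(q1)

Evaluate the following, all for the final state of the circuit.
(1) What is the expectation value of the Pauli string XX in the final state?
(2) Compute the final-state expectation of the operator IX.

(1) The observable XX averages to 1.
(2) The expectation value of IX is 1.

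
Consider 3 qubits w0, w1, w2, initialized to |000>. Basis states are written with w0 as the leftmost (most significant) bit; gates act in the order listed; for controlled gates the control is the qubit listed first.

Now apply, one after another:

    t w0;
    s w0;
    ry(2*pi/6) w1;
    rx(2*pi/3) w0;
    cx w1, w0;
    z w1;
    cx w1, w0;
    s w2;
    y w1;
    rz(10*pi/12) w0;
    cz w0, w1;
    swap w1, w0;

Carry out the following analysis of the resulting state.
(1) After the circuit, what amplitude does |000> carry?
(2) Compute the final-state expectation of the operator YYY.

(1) The amplitude on |000> is exp(I*pi/12)/4.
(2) The observable YYY averages to 0.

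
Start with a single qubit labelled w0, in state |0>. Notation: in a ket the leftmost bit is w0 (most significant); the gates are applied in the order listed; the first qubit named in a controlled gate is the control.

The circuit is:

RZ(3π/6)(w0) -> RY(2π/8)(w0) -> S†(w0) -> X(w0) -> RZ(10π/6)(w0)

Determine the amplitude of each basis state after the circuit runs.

The final amplitudes are sqrt(2 - sqrt(2))*exp(5*I*pi/12)/2 on |0>, sqrt(sqrt(2) + 2)*exp(7*I*pi/12)/2 on |1>.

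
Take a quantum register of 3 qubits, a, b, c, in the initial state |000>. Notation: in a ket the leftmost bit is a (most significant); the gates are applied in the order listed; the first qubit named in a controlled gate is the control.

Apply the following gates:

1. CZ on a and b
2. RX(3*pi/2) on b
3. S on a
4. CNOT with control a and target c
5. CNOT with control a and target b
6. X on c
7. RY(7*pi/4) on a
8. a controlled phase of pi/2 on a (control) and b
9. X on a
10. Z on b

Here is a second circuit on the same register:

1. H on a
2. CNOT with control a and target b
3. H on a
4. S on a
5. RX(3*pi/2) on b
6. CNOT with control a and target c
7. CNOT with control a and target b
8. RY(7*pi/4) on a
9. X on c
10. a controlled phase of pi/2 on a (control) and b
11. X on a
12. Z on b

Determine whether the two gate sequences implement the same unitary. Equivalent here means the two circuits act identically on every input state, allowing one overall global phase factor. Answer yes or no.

No — the two circuits implement different unitaries, even allowing a global phase.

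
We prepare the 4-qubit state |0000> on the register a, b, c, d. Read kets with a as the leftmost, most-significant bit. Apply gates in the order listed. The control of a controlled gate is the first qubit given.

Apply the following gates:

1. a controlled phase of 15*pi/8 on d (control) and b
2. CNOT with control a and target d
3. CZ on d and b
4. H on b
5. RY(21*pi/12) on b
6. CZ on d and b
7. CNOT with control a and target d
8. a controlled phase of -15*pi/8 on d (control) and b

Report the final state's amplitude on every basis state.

After the circuit, the state carries amplitude sqrt(2)*(-sqrt(sqrt(2) + 2) - sqrt(2 - sqrt(2)))/4 on |0000>, sqrt(2)*(-sqrt(sqrt(2) + 2) + sqrt(2 - sqrt(2)))/4 on |0100>, and 0 on every other basis state.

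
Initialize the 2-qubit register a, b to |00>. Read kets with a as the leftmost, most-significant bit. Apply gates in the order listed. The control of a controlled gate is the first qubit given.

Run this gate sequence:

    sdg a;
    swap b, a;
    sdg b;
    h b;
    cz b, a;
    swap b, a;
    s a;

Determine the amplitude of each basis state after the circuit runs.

The final amplitudes are sqrt(2)/2 on |00>, 0 on |01>, sqrt(2)*I/2 on |10>, 0 on |11>.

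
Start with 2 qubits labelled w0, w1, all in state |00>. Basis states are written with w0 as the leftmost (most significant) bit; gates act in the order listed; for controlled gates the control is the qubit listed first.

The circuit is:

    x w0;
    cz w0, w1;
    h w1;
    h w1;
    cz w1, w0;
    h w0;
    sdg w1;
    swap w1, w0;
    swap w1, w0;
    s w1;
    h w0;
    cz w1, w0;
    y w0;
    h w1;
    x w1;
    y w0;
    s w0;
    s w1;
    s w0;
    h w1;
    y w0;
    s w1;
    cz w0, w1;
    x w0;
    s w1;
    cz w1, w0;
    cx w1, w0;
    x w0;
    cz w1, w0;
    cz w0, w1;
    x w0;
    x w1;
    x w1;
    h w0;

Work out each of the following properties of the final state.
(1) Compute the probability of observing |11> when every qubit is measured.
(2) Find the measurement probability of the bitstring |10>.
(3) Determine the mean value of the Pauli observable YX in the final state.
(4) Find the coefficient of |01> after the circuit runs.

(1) A full measurement returns |11> with probability 1/4. Key observation: steps 5-12 multiply out to the identity, so the circuit reduces to the remaining gates.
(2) Outcome |10> occurs with probability 1/4.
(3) The observable YX averages to -1.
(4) The final state's coefficient on |01> equals sqrt(2)*(1 + I)/4.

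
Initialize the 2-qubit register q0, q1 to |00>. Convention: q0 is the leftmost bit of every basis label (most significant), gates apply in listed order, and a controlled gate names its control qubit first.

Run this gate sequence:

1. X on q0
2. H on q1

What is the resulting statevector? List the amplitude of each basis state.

After the circuit, the state carries amplitude 0 on |00>, 0 on |01>, sqrt(2)/2 on |10>, sqrt(2)/2 on |11>.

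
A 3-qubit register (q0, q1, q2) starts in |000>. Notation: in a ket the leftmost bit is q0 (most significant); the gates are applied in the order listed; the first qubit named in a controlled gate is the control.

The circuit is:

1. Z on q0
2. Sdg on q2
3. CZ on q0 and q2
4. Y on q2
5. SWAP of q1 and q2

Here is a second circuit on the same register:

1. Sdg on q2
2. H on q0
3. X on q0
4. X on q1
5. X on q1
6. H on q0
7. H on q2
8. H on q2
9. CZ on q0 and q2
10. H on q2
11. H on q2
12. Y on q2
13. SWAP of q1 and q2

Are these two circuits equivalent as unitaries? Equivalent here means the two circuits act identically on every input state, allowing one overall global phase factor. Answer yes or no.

Yes: on every input state the two circuits agree up to one overall phase factor.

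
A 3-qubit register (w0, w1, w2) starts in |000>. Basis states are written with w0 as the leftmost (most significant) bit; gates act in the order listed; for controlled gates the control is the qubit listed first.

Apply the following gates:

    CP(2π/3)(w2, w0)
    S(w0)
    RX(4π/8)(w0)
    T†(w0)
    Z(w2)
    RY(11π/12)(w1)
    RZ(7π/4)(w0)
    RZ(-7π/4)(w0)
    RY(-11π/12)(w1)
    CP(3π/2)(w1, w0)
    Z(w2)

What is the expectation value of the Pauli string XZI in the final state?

The expectation value of XZI is -sqrt(2)/2. Key observation: the block from step 6 through step 9 cancels to the identity and can be dropped.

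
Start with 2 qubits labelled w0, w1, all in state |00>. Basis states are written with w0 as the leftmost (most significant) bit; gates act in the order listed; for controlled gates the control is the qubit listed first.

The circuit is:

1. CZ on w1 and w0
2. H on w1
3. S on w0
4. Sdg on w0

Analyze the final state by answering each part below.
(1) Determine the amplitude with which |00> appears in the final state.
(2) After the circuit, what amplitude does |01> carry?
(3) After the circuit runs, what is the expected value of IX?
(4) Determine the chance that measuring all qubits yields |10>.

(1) The final state's coefficient on |00> equals sqrt(2)/2. Key observation: gates 3-4 undo each other exactly, leaving only the rest of the circuit to track.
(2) The final state's coefficient on |01> equals sqrt(2)/2.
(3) The expectation value of IX is 1.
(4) A full measurement returns |10> with probability 0.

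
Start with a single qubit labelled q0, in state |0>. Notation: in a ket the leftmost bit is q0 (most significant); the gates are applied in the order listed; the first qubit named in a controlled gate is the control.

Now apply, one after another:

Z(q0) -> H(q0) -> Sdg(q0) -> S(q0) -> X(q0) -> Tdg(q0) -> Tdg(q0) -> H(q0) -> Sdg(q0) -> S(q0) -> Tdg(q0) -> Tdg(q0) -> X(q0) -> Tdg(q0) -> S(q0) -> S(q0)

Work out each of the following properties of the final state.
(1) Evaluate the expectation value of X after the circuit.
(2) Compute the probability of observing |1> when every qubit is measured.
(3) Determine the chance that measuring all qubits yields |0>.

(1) In the final state, X has expectation -sqrt(2)/2.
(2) Outcome |1> occurs with probability 1/2.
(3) Outcome |0> occurs with probability 1/2.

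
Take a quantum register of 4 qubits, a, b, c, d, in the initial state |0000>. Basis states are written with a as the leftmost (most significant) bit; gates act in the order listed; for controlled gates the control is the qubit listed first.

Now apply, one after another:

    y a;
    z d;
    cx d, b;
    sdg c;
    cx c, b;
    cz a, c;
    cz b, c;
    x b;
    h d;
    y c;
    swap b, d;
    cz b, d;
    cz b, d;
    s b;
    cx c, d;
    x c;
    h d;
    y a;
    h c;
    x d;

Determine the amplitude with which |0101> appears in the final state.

The final state's coefficient on |0101> equals -sqrt(2)/4.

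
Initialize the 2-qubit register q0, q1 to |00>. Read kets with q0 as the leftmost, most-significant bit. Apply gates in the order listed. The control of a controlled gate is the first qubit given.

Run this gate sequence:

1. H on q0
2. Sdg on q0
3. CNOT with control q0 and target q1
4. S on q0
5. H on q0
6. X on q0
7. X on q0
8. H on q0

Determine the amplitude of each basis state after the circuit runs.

The resulting statevector has amplitude sqrt(2)/2 on |00>, 0 on |01>, 0 on |10>, sqrt(2)/2 on |11>. Key observation: the block from step 5 through step 8 cancels to the identity and can be dropped.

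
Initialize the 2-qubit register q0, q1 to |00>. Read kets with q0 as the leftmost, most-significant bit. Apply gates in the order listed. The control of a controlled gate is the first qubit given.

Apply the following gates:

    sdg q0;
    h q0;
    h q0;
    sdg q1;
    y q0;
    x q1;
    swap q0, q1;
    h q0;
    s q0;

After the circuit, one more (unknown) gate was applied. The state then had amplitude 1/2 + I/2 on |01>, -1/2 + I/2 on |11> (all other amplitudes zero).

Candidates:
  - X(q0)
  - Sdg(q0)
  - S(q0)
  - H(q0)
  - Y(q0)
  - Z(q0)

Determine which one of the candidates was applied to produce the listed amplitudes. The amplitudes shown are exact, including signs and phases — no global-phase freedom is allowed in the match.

It was H(q0) that produced the state shown.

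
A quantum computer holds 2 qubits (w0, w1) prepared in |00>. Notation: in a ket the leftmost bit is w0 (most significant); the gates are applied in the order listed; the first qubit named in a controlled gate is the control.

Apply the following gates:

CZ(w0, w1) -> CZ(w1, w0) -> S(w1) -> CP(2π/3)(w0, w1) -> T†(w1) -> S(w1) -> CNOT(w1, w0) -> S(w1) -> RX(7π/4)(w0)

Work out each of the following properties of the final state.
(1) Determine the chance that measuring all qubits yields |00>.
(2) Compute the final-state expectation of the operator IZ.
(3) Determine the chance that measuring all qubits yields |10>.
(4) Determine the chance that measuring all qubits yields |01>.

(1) The probability of measuring |00> is sqrt(2)/4 + 1/2.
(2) The expectation value of IZ is 1.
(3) A full measurement returns |10> with probability 1/2 - sqrt(2)/4.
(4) Outcome |01> occurs with probability 0.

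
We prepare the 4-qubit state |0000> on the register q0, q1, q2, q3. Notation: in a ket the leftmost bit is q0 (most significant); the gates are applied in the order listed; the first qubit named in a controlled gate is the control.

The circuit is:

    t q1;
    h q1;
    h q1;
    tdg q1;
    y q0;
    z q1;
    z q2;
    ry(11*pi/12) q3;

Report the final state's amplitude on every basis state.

The resulting statevector has amplitude -I*sqrt(6 - 3*sqrt(2))/4 + I*sqrt(sqrt(2) + 2)/4 on |1000>, I*sqrt(2 - sqrt(2))/4 + I*sqrt(3*sqrt(2) + 6)/4 on |1001>, and 0 on every other basis state. Key observation: gates 1-4 undo each other exactly, leaving only the rest of the circuit to track.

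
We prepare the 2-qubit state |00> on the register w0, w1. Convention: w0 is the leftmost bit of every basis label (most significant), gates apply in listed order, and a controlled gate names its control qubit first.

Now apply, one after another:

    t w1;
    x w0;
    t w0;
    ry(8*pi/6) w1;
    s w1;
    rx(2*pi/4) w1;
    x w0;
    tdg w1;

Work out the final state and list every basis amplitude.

After the circuit, the state carries amplitude (-sqrt(2) + sqrt(6))*exp(I*pi/4)/4 on |00>, I*(sqrt(2) + sqrt(6))/4 on |01>, 0 on |10>, 0 on |11>.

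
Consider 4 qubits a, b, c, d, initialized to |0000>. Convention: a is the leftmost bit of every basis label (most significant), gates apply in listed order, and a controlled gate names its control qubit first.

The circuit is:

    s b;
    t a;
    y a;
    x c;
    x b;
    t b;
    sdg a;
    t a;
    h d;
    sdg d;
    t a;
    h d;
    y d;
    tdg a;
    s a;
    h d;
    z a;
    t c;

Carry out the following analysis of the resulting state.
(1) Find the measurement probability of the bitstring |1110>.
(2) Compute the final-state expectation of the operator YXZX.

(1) The probability of measuring |1110> is 1/2.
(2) The expectation value of YXZX is 0.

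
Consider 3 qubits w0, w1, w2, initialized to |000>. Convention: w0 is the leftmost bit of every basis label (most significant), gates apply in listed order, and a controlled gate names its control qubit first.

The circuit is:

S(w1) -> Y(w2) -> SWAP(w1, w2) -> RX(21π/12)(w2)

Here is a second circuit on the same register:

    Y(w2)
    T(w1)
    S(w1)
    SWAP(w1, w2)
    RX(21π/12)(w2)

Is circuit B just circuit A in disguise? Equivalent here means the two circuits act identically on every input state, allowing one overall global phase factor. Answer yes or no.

No, they are not equivalent — no single phase factor reconciles the two unitaries.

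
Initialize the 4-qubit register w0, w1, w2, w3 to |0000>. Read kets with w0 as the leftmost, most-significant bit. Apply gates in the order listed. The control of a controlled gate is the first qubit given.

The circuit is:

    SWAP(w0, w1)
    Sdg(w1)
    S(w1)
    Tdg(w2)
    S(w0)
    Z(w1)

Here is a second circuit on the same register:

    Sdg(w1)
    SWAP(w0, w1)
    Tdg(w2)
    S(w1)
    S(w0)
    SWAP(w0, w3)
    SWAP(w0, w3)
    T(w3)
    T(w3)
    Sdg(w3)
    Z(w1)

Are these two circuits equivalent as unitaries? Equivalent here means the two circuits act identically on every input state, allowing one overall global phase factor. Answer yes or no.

No, they are not equivalent — no single phase factor reconciles the two unitaries.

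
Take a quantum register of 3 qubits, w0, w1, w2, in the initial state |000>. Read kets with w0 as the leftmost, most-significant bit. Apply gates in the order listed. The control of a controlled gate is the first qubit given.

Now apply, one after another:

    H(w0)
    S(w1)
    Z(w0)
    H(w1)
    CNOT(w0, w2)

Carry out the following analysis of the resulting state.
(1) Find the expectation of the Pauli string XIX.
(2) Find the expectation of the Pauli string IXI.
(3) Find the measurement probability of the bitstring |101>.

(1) The observable XIX averages to -1.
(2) In the final state, IXI has expectation 1.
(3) The probability of measuring |101> is 1/4.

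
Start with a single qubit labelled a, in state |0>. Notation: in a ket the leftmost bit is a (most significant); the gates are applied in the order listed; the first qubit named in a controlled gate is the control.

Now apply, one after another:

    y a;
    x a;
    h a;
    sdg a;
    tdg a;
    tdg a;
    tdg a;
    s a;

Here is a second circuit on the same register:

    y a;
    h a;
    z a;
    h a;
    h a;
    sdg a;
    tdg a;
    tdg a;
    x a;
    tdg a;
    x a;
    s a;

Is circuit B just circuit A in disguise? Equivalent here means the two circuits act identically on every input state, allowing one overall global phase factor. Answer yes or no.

No — the two circuits implement different unitaries, even allowing a global phase.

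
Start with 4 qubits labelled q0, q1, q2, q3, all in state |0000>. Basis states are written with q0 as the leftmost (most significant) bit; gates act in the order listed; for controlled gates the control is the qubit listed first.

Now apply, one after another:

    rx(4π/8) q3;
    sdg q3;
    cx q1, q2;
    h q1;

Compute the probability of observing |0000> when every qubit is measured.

The probability of measuring |0000> is 1/4.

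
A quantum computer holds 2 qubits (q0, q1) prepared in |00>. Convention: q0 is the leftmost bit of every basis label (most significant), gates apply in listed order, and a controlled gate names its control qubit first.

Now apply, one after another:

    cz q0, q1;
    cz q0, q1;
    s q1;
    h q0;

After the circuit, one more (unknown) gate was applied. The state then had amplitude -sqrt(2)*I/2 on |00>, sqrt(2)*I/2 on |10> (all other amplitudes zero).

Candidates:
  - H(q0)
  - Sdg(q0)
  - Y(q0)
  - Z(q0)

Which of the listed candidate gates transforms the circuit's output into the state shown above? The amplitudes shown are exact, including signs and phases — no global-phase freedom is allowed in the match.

The applied gate was Y(q0).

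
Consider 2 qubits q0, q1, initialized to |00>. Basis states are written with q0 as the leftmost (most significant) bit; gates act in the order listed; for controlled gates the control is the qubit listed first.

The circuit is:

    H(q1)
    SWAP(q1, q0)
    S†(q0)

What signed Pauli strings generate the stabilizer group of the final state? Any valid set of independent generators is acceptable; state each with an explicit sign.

The stabilizer group can be generated by -YI, +IZ, among other valid generating sets.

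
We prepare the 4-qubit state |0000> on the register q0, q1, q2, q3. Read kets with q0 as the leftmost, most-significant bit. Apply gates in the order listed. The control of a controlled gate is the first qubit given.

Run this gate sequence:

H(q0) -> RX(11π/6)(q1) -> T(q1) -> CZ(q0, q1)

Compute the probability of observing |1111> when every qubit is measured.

A full measurement returns |1111> with probability 0.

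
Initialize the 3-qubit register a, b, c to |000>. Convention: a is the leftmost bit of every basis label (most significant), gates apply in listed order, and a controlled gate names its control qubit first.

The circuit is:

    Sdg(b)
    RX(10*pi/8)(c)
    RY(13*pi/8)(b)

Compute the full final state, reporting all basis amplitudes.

The resulting statevector has amplitude sqrt(2 - sqrt(2))*cos(3*pi/16)/2 on |000>, I*sqrt(sqrt(2) + 2)*cos(3*pi/16)/2 on |001>, -sqrt(2 - sqrt(2))*sin(3*pi/16)/2 on |010>, -I*sqrt(sqrt(2) + 2)*sin(3*pi/16)/2 on |011>, 0 on |100>, 0 on |101>, 0 on |110>, 0 on |111>.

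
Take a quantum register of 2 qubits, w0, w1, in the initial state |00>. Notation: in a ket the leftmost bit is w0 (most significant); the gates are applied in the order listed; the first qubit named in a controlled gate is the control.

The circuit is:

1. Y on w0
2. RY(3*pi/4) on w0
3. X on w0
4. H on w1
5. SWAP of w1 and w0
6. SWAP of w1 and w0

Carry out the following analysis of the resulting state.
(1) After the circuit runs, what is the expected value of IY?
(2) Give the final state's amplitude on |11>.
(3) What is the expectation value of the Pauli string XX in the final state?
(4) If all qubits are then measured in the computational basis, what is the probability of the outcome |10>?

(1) The expectation value of IY is 0. Key observation: gates 5-6 undo each other exactly, leaving only the rest of the circuit to track.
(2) |11> carries amplitude -I*sqrt(2*sqrt(2) + 4)/4 in the final state.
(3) In the final state, XX has expectation -sqrt(2)/2.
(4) The probability of measuring |10> is sqrt(2)/8 + 1/4.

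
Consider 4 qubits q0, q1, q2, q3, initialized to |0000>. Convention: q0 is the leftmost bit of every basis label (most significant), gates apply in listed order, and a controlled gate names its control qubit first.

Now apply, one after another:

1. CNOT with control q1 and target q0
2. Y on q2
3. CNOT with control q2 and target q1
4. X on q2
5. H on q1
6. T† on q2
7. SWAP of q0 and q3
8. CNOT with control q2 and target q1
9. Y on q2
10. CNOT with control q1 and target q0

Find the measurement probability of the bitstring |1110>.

A full measurement returns |1110> with probability 1/2.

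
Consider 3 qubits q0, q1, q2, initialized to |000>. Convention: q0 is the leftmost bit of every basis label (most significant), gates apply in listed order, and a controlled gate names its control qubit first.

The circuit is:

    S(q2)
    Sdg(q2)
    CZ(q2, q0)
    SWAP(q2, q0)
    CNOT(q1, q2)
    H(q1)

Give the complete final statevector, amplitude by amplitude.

The final amplitudes are sqrt(2)/2 on |000>, sqrt(2)/2 on |010>, and 0 on every other basis state. Key observation: steps 1-2 multiply out to the identity, so the circuit reduces to the remaining gates.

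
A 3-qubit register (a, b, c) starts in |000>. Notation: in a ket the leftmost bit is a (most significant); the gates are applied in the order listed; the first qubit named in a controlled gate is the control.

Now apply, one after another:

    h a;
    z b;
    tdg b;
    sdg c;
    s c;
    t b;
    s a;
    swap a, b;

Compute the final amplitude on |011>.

The final state's coefficient on |011> equals 0. Key observation: gates 3-6 undo each other exactly, leaving only the rest of the circuit to track.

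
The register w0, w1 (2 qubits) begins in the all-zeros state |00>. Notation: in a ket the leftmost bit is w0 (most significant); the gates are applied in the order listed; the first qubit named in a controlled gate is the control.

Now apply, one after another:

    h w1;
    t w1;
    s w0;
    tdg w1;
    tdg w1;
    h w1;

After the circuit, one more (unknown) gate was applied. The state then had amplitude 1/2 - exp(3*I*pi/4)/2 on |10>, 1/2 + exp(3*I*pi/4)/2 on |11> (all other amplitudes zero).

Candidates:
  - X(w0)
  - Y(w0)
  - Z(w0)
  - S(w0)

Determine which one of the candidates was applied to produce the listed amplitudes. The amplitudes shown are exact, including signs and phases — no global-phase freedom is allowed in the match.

The applied gate was X(w0).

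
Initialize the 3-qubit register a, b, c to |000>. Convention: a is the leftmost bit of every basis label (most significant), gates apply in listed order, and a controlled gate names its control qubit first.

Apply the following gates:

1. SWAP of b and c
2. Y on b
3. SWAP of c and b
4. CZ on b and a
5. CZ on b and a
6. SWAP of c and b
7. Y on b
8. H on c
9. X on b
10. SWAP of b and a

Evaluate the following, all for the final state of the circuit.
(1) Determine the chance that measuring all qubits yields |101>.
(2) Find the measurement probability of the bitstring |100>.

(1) A full measurement returns |101> with probability 1/2. Key observation: steps 2-7 multiply out to the identity, so the circuit reduces to the remaining gates.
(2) The probability of measuring |100> is 1/2.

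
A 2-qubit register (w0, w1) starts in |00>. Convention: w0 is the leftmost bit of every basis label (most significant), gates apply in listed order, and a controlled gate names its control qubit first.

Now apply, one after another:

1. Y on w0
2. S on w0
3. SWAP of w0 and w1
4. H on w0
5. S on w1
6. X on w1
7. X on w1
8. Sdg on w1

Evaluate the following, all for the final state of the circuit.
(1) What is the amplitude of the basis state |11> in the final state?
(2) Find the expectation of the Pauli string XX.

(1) |11> carries amplitude -sqrt(2)/2 in the final state. Key observation: steps 5-8 multiply out to the identity, so the circuit reduces to the remaining gates.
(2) In the final state, XX has expectation 0.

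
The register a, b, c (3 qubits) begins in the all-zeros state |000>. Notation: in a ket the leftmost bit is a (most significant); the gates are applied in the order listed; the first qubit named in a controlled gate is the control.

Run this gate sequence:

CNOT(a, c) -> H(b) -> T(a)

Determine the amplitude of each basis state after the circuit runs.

The final amplitudes are sqrt(2)/2 on |000>, sqrt(2)/2 on |010>, and 0 on every other basis state.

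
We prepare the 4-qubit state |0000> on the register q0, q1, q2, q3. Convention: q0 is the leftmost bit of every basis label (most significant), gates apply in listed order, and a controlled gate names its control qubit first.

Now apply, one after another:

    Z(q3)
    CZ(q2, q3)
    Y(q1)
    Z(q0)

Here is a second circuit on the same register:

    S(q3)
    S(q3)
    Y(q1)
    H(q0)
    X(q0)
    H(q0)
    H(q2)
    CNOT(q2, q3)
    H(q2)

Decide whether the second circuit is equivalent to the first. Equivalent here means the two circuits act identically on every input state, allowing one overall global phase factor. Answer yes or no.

No — the two circuits implement different unitaries, even allowing a global phase.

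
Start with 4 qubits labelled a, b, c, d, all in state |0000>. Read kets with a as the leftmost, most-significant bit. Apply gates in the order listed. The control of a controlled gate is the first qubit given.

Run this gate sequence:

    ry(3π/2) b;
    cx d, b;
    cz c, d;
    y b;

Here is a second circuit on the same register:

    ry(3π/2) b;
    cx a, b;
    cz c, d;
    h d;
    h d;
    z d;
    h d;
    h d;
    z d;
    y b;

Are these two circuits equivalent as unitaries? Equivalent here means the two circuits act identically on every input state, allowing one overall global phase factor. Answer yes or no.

No — the two circuits implement different unitaries, even allowing a global phase.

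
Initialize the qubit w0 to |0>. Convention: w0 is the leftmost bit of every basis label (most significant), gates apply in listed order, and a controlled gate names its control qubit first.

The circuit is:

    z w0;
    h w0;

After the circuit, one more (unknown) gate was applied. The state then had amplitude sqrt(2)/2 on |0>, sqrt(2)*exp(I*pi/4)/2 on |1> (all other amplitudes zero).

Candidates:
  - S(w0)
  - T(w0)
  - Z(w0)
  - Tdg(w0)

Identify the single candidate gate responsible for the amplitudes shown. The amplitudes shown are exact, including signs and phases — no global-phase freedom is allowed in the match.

The applied gate was T(w0).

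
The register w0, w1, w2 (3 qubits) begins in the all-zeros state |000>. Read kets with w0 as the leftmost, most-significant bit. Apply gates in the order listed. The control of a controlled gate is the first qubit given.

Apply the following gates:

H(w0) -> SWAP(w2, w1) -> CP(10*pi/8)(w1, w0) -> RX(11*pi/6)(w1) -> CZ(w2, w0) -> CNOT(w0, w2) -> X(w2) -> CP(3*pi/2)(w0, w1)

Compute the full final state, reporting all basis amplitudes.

After the circuit, the state carries amplitude 0 on |000>, -sqrt(3)/4 - 1/4 on |001>, 0 on |010>, I*(1 - sqrt(3))/4 on |011>, -sqrt(3)/4 - 1/4 on |100>, 0 on |101>, 1/4 - sqrt(3)/4 on |110>, 0 on |111>.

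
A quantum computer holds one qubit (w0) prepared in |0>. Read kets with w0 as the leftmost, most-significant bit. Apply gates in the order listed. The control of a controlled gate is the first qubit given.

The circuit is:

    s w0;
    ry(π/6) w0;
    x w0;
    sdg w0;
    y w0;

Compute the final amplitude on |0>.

|0> carries amplitude -sqrt(6)/4 - sqrt(2)/4 in the final state.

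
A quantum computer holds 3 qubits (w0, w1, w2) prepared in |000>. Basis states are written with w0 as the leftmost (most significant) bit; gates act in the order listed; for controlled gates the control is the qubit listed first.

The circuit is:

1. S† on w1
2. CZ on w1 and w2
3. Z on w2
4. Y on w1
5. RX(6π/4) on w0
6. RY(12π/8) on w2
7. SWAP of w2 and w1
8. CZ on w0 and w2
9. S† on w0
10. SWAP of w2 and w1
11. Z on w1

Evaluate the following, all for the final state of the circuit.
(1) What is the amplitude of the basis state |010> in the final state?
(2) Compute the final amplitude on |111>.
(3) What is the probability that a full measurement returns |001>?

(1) |010> carries amplitude -I/2 in the final state.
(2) The final state's coefficient on |111> equals -I/2.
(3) A full measurement returns |001> with probability 0.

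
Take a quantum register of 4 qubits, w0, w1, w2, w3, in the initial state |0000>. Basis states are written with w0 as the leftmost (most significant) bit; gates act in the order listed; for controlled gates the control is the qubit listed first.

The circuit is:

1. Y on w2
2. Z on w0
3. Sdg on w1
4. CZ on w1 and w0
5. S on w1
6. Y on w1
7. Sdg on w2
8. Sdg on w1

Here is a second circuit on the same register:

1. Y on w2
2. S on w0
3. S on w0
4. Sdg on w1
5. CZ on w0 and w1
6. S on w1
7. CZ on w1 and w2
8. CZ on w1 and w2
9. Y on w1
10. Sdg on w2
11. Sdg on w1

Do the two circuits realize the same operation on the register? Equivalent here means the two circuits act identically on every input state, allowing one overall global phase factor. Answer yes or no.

Yes, they are equivalent — the unitaries differ by at most a global phase.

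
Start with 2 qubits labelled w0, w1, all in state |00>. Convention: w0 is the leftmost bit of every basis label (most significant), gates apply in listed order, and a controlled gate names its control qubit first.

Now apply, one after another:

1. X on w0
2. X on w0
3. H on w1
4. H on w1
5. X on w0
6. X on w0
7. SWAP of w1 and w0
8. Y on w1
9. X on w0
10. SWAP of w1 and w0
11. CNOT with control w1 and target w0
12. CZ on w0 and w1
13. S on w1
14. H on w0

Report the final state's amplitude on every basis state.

The resulting statevector has amplitude 0 on |00>, -sqrt(2)/2 on |01>, 0 on |10>, -sqrt(2)/2 on |11>. Key observation: gates 1-6 undo each other exactly, leaving only the rest of the circuit to track.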